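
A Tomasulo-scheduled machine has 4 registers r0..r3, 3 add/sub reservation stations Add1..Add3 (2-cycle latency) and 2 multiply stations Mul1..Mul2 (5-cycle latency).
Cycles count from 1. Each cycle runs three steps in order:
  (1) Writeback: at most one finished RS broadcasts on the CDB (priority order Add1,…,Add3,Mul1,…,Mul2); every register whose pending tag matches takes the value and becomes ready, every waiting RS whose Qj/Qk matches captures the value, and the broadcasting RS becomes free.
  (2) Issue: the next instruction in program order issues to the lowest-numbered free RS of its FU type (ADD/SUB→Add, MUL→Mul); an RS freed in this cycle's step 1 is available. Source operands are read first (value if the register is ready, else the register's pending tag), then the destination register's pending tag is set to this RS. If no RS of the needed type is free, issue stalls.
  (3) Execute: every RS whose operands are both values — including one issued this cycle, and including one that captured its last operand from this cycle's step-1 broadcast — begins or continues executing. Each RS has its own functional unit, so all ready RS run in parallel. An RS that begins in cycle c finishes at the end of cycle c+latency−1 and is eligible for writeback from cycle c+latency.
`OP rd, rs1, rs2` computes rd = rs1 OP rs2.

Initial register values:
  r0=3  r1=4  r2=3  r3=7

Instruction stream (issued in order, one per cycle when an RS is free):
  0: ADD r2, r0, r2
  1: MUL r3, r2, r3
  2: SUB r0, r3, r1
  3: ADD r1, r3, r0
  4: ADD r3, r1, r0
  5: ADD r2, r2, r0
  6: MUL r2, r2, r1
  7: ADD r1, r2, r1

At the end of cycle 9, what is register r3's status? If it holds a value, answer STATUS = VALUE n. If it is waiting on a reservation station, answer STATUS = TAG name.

STATUS = TAG Add3

  c1: issue ADD r2<-Add1  regs: r0:3,r1:4,r2:Add1,r3:7
  c2: issue MUL r3<-Mul1  regs: r0:3,r1:4,r2:Add1,r3:Mul1
  c3: CDB Add1=6; issue SUB r0<-Add1  regs: r0:Add1,r1:4,r2:6,r3:Mul1
  c4: issue ADD r1<-Add2  regs: r0:Add1,r1:Add2,r2:6,r3:Mul1
  c5: issue ADD r3<-Add3  regs: r0:Add1,r1:Add2,r2:6,r3:Add3
  c6: stall  regs: r0:Add1,r1:Add2,r2:6,r3:Add3
  c7: stall  regs: r0:Add1,r1:Add2,r2:6,r3:Add3
  c8: CDB Mul1=42; stall  regs: r0:Add1,r1:Add2,r2:6,r3:Add3
  c9: stall  regs: r0:Add1,r1:Add2,r2:6,r3:Add3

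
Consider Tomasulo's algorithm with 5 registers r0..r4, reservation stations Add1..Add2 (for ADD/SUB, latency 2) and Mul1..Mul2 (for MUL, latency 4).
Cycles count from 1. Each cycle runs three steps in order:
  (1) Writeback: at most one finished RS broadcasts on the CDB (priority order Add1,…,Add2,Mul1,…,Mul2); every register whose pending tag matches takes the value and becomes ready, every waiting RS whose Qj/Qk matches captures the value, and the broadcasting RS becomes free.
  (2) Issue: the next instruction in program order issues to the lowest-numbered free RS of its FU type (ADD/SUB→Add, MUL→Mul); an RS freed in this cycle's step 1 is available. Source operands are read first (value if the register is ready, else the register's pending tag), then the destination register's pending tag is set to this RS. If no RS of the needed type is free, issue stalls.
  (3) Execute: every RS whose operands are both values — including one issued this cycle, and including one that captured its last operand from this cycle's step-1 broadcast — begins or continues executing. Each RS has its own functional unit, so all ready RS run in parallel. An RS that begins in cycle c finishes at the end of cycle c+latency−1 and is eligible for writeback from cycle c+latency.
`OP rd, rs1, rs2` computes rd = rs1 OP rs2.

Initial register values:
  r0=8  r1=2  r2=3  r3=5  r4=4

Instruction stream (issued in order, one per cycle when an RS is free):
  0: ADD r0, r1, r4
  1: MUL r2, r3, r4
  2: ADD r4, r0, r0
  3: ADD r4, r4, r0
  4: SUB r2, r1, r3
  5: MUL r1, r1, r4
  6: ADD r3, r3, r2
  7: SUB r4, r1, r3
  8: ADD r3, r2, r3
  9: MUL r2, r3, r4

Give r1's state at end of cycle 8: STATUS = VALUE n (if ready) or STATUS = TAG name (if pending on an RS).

cycle 1: issue ADD r0<-Add1 // r0:Add1,r1:2,r2:3,r3:5,r4:4
cycle 2: issue MUL r2<-Mul1 // r0:Add1,r1:2,r2:Mul1,r3:5,r4:4
cycle 3: CDB Add1=6; issue ADD r4<-Add1 // r0:6,r1:2,r2:Mul1,r3:5,r4:Add1
cycle 4: issue ADD r4<-Add2 // r0:6,r1:2,r2:Mul1,r3:5,r4:Add2
cycle 5: CDB Add1=12; issue SUB r2<-Add1 // r0:6,r1:2,r2:Add1,r3:5,r4:Add2
cycle 6: CDB Mul1=20; issue MUL r1<-Mul1 // r0:6,r1:Mul1,r2:Add1,r3:5,r4:Add2
cycle 7: CDB Add1=-3; issue ADD r3<-Add1 // r0:6,r1:Mul1,r2:-3,r3:Add1,r4:Add2
cycle 8: CDB Add2=18; issue SUB r4<-Add2 // r0:6,r1:Mul1,r2:-3,r3:Add1,r4:Add2

STATUS = TAG Mul1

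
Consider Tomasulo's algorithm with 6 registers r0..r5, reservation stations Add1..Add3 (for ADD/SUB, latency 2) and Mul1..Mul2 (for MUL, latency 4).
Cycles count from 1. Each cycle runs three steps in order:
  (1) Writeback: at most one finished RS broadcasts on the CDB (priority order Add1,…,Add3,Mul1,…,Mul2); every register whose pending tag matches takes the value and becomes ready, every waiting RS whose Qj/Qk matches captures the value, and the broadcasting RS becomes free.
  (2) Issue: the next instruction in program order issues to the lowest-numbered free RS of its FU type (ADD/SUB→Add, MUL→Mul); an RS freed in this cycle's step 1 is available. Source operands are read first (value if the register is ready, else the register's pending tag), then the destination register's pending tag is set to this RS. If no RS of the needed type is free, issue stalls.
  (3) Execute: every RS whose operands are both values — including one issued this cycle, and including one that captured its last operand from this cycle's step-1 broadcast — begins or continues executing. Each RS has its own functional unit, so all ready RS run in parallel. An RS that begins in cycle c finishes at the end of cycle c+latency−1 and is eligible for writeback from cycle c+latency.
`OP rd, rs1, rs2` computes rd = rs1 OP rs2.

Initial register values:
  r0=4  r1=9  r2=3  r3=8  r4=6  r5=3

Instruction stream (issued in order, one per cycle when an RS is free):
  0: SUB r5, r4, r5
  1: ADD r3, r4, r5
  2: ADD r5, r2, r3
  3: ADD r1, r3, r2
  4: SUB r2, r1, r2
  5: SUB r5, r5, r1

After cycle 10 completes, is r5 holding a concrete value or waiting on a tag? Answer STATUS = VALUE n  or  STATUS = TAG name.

cycle 1: issue SUB r5<-Add1 // r0:4,r1:9,r2:3,r3:8,r4:6,r5:Add1
cycle 2: issue ADD r3<-Add2 // r0:4,r1:9,r2:3,r3:Add2,r4:6,r5:Add1
cycle 3: CDB Add1=3; issue ADD r5<-Add1 // r0:4,r1:9,r2:3,r3:Add2,r4:6,r5:Add1
cycle 4: issue ADD r1<-Add3 // r0:4,r1:Add3,r2:3,r3:Add2,r4:6,r5:Add1
cycle 5: CDB Add2=9; issue SUB r2<-Add2 // r0:4,r1:Add3,r2:Add2,r3:9,r4:6,r5:Add1
cycle 6: stall // r0:4,r1:Add3,r2:Add2,r3:9,r4:6,r5:Add1
cycle 7: CDB Add1=12; issue SUB r5<-Add1 // r0:4,r1:Add3,r2:Add2,r3:9,r4:6,r5:Add1
cycle 8: CDB Add3=12 // r0:4,r1:12,r2:Add2,r3:9,r4:6,r5:Add1
cycle 9: - // r0:4,r1:12,r2:Add2,r3:9,r4:6,r5:Add1
cycle 10: CDB Add1=0 // r0:4,r1:12,r2:Add2,r3:9,r4:6,r5:0

STATUS = VALUE 0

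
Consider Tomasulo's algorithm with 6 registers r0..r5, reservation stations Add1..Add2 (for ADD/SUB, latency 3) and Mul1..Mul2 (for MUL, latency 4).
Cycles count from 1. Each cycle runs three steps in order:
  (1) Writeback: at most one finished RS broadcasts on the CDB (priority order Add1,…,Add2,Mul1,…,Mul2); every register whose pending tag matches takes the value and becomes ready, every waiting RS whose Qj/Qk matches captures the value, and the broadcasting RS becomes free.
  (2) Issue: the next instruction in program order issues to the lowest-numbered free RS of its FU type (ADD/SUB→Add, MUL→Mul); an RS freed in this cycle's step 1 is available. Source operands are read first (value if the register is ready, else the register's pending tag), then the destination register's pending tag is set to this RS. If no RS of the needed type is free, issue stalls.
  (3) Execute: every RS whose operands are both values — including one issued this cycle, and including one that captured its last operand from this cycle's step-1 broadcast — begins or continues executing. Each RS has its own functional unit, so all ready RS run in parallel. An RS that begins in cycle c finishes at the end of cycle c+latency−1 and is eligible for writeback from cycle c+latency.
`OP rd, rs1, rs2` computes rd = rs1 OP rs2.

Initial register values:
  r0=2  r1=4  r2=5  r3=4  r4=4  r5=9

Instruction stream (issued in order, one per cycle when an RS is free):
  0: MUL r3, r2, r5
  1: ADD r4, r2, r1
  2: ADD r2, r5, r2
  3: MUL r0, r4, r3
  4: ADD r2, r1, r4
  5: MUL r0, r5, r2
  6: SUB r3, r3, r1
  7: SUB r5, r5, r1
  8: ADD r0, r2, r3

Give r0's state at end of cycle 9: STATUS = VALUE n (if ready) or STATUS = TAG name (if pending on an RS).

STATUS = TAG Mul1

c1: issue MUL r3<-Mul1 | r0:2,r1:4,r2:5,r3:Mul1,r4:4,r5:9
c2: issue ADD r4<-Add1 | r0:2,r1:4,r2:5,r3:Mul1,r4:Add1,r5:9
c3: issue ADD r2<-Add2 | r0:2,r1:4,r2:Add2,r3:Mul1,r4:Add1,r5:9
c4: issue MUL r0<-Mul2 | r0:Mul2,r1:4,r2:Add2,r3:Mul1,r4:Add1,r5:9
c5: CDB Add1=9; issue ADD r2<-Add1 | r0:Mul2,r1:4,r2:Add1,r3:Mul1,r4:9,r5:9
c6: CDB Add2=14; stall | r0:Mul2,r1:4,r2:Add1,r3:Mul1,r4:9,r5:9
c7: CDB Mul1=45; issue MUL r0<-Mul1 | r0:Mul1,r1:4,r2:Add1,r3:45,r4:9,r5:9
c8: CDB Add1=13; issue SUB r3<-Add1 | r0:Mul1,r1:4,r2:13,r3:Add1,r4:9,r5:9
c9: issue SUB r5<-Add2 | r0:Mul1,r1:4,r2:13,r3:Add1,r4:9,r5:Add2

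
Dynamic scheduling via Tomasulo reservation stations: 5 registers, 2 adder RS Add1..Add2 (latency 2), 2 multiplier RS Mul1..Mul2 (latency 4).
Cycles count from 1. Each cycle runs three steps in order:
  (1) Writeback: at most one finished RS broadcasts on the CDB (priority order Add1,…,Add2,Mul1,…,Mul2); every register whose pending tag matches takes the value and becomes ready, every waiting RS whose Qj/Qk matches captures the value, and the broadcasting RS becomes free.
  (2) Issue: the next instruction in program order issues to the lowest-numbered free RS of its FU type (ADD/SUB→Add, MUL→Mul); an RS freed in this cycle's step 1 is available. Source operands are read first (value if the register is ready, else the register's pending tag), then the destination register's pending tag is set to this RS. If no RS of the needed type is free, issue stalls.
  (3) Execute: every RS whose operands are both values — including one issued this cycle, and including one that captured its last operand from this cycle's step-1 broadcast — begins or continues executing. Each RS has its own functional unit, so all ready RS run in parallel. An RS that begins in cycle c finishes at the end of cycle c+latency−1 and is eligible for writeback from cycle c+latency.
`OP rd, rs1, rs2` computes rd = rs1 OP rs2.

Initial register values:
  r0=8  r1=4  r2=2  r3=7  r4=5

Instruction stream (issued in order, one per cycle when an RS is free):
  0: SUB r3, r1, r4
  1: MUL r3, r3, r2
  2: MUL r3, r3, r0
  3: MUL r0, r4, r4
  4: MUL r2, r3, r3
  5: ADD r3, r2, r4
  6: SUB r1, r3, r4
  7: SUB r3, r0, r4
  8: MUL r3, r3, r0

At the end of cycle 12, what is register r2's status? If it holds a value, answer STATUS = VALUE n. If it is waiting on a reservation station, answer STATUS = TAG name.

c1: issue SUB r3<-Add1 | r0:8,r1:4,r2:2,r3:Add1,r4:5
c2: issue MUL r3<-Mul1 | r0:8,r1:4,r2:2,r3:Mul1,r4:5
c3: CDB Add1=-1; issue MUL r3<-Mul2 | r0:8,r1:4,r2:2,r3:Mul2,r4:5
c4: stall | r0:8,r1:4,r2:2,r3:Mul2,r4:5
c5: stall | r0:8,r1:4,r2:2,r3:Mul2,r4:5
c6: stall | r0:8,r1:4,r2:2,r3:Mul2,r4:5
c7: CDB Mul1=-2; issue MUL r0<-Mul1 | r0:Mul1,r1:4,r2:2,r3:Mul2,r4:5
c8: stall | r0:Mul1,r1:4,r2:2,r3:Mul2,r4:5
c9: stall | r0:Mul1,r1:4,r2:2,r3:Mul2,r4:5
c10: stall | r0:Mul1,r1:4,r2:2,r3:Mul2,r4:5
c11: CDB Mul1=25; issue MUL r2<-Mul1 | r0:25,r1:4,r2:Mul1,r3:Mul2,r4:5
c12: CDB Mul2=-16; issue ADD r3<-Add1 | r0:25,r1:4,r2:Mul1,r3:Add1,r4:5

STATUS = TAG Mul1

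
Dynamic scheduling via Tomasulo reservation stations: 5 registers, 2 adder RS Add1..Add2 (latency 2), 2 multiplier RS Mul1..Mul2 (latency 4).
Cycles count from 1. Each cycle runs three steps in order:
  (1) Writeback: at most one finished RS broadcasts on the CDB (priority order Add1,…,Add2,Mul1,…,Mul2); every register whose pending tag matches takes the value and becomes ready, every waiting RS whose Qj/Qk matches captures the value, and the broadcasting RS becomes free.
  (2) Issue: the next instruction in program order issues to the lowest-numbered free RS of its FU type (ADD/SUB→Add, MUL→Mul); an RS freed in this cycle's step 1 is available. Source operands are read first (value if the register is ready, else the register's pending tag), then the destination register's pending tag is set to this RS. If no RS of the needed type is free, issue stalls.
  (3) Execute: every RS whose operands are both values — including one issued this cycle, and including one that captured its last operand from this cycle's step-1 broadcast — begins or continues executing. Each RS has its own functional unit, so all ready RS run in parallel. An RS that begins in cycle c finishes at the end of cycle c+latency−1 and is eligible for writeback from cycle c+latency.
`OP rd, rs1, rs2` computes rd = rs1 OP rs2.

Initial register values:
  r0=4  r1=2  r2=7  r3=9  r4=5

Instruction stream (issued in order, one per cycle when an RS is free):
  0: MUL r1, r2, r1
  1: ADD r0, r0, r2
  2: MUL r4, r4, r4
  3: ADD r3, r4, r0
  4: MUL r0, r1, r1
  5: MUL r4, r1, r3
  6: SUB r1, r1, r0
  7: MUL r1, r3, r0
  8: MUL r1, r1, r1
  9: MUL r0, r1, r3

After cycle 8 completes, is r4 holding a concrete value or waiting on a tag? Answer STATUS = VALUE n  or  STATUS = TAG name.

cycle 1: issue MUL r1<-Mul1 // r0:4,r1:Mul1,r2:7,r3:9,r4:5
cycle 2: issue ADD r0<-Add1 // r0:Add1,r1:Mul1,r2:7,r3:9,r4:5
cycle 3: issue MUL r4<-Mul2 // r0:Add1,r1:Mul1,r2:7,r3:9,r4:Mul2
cycle 4: CDB Add1=11; issue ADD r3<-Add1 // r0:11,r1:Mul1,r2:7,r3:Add1,r4:Mul2
cycle 5: CDB Mul1=14; issue MUL r0<-Mul1 // r0:Mul1,r1:14,r2:7,r3:Add1,r4:Mul2
cycle 6: stall // r0:Mul1,r1:14,r2:7,r3:Add1,r4:Mul2
cycle 7: CDB Mul2=25; issue MUL r4<-Mul2 // r0:Mul1,r1:14,r2:7,r3:Add1,r4:Mul2
cycle 8: issue SUB r1<-Add2 // r0:Mul1,r1:Add2,r2:7,r3:Add1,r4:Mul2

STATUS = TAG Mul2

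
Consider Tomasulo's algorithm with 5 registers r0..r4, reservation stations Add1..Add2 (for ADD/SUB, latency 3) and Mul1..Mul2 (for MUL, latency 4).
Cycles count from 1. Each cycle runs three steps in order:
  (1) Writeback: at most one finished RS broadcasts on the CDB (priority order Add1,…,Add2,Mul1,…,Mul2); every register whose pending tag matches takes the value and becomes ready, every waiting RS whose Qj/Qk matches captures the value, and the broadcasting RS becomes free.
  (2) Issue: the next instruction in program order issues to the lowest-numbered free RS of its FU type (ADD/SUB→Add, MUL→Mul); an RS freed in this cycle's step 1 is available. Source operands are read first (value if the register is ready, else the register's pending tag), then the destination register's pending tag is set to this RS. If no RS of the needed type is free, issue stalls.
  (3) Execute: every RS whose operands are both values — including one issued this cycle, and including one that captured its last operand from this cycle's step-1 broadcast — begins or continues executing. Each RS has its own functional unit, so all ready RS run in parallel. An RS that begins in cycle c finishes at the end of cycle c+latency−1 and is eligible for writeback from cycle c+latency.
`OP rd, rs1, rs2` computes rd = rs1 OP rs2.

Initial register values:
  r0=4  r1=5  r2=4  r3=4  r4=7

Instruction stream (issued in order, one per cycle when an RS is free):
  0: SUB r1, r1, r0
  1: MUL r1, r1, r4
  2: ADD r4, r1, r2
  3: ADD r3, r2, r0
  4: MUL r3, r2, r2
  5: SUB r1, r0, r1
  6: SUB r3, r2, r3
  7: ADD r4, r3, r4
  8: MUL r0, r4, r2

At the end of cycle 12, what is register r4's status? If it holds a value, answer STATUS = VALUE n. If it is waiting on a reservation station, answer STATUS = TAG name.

STATUS = TAG Add2

c1: issue SUB r1<-Add1 | r0:4,r1:Add1,r2:4,r3:4,r4:7
c2: issue MUL r1<-Mul1 | r0:4,r1:Mul1,r2:4,r3:4,r4:7
c3: issue ADD r4<-Add2 | r0:4,r1:Mul1,r2:4,r3:4,r4:Add2
c4: CDB Add1=1; issue ADD r3<-Add1 | r0:4,r1:Mul1,r2:4,r3:Add1,r4:Add2
c5: issue MUL r3<-Mul2 | r0:4,r1:Mul1,r2:4,r3:Mul2,r4:Add2
c6: stall | r0:4,r1:Mul1,r2:4,r3:Mul2,r4:Add2
c7: CDB Add1=8; issue SUB r1<-Add1 | r0:4,r1:Add1,r2:4,r3:Mul2,r4:Add2
c8: CDB Mul1=7; stall | r0:4,r1:Add1,r2:4,r3:Mul2,r4:Add2
c9: CDB Mul2=16; stall | r0:4,r1:Add1,r2:4,r3:16,r4:Add2
c10: stall | r0:4,r1:Add1,r2:4,r3:16,r4:Add2
c11: CDB Add1=-3; issue SUB r3<-Add1 | r0:4,r1:-3,r2:4,r3:Add1,r4:Add2
c12: CDB Add2=11; issue ADD r4<-Add2 | r0:4,r1:-3,r2:4,r3:Add1,r4:Add2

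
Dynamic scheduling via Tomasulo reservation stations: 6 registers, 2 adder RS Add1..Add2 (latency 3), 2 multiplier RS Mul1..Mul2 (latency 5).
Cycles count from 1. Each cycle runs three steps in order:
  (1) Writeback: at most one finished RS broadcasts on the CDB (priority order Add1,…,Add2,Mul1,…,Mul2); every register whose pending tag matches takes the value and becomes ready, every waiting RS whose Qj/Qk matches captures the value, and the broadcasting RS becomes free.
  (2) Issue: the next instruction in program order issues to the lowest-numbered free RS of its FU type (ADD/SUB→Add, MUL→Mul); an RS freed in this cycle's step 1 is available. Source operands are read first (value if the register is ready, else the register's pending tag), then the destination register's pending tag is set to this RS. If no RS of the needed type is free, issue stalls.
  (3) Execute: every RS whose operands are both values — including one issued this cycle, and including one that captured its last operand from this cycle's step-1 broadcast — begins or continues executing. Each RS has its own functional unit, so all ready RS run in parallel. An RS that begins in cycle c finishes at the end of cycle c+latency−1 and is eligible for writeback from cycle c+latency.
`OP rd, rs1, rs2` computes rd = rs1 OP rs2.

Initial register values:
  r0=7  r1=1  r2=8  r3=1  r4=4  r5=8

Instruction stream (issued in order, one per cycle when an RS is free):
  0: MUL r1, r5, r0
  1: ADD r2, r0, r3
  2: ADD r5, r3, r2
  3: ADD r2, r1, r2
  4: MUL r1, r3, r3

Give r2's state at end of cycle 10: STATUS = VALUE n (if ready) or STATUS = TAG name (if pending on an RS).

  c1: issue MUL r1<-Mul1  regs: r0:7,r1:Mul1,r2:8,r3:1,r4:4,r5:8
  c2: issue ADD r2<-Add1  regs: r0:7,r1:Mul1,r2:Add1,r3:1,r4:4,r5:8
  c3: issue ADD r5<-Add2  regs: r0:7,r1:Mul1,r2:Add1,r3:1,r4:4,r5:Add2
  c4: stall  regs: r0:7,r1:Mul1,r2:Add1,r3:1,r4:4,r5:Add2
  c5: CDB Add1=8; issue ADD r2<-Add1  regs: r0:7,r1:Mul1,r2:Add1,r3:1,r4:4,r5:Add2
  c6: CDB Mul1=56; issue MUL r1<-Mul1  regs: r0:7,r1:Mul1,r2:Add1,r3:1,r4:4,r5:Add2
  c7: -  regs: r0:7,r1:Mul1,r2:Add1,r3:1,r4:4,r5:Add2
  c8: CDB Add2=9  regs: r0:7,r1:Mul1,r2:Add1,r3:1,r4:4,r5:9
  c9: CDB Add1=64  regs: r0:7,r1:Mul1,r2:64,r3:1,r4:4,r5:9
  c10: -  regs: r0:7,r1:Mul1,r2:64,r3:1,r4:4,r5:9

STATUS = VALUE 64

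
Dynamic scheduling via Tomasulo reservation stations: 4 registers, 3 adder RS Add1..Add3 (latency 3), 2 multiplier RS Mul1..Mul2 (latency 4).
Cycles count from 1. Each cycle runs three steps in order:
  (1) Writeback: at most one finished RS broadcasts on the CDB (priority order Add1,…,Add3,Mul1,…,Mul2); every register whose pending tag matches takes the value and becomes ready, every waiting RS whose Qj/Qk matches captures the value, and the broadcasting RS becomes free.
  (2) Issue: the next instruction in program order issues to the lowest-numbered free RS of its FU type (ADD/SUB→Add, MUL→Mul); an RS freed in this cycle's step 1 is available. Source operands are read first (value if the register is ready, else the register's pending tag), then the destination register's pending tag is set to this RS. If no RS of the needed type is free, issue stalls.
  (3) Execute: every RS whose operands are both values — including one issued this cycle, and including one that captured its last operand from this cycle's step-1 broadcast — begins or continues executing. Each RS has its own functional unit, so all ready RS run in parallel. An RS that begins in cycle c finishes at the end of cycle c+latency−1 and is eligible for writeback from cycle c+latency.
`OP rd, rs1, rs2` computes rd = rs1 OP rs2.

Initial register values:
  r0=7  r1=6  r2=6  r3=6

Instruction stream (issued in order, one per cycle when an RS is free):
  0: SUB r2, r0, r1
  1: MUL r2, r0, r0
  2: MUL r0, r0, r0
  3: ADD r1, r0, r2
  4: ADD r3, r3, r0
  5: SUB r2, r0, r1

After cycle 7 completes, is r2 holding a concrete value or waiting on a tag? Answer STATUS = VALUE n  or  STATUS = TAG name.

c1: issue SUB r2<-Add1 | r0:7,r1:6,r2:Add1,r3:6
c2: issue MUL r2<-Mul1 | r0:7,r1:6,r2:Mul1,r3:6
c3: issue MUL r0<-Mul2 | r0:Mul2,r1:6,r2:Mul1,r3:6
c4: CDB Add1=1; issue ADD r1<-Add1 | r0:Mul2,r1:Add1,r2:Mul1,r3:6
c5: issue ADD r3<-Add2 | r0:Mul2,r1:Add1,r2:Mul1,r3:Add2
c6: CDB Mul1=49; issue SUB r2<-Add3 | r0:Mul2,r1:Add1,r2:Add3,r3:Add2
c7: CDB Mul2=49 | r0:49,r1:Add1,r2:Add3,r3:Add2

STATUS = TAG Add3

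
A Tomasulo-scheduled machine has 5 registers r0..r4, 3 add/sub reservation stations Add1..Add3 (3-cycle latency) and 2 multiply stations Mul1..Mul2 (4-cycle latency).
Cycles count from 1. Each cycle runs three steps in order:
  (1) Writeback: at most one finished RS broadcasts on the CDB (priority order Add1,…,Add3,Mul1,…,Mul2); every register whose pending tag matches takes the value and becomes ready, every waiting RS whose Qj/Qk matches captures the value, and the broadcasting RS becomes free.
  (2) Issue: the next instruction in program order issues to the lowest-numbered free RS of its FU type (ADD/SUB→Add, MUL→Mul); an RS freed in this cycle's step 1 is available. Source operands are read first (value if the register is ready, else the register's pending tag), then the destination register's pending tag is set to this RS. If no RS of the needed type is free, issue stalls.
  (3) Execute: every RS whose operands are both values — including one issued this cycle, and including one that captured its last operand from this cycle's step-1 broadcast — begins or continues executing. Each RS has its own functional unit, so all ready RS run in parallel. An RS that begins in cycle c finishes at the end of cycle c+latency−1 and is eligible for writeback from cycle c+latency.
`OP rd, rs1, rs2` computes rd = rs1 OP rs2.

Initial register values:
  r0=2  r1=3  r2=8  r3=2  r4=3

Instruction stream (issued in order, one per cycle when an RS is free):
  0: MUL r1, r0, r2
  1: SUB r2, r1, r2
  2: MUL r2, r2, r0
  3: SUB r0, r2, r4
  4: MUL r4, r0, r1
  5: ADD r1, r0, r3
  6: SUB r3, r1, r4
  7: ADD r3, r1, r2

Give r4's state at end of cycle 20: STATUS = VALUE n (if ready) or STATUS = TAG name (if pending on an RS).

  c1: issue MUL r1<-Mul1  regs: r0:2,r1:Mul1,r2:8,r3:2,r4:3
  c2: issue SUB r2<-Add1  regs: r0:2,r1:Mul1,r2:Add1,r3:2,r4:3
  c3: issue MUL r2<-Mul2  regs: r0:2,r1:Mul1,r2:Mul2,r3:2,r4:3
  c4: issue SUB r0<-Add2  regs: r0:Add2,r1:Mul1,r2:Mul2,r3:2,r4:3
  c5: CDB Mul1=16; issue MUL r4<-Mul1  regs: r0:Add2,r1:16,r2:Mul2,r3:2,r4:Mul1
  c6: issue ADD r1<-Add3  regs: r0:Add2,r1:Add3,r2:Mul2,r3:2,r4:Mul1
  c7: stall  regs: r0:Add2,r1:Add3,r2:Mul2,r3:2,r4:Mul1
  c8: CDB Add1=8; issue SUB r3<-Add1  regs: r0:Add2,r1:Add3,r2:Mul2,r3:Add1,r4:Mul1
  c9: stall  regs: r0:Add2,r1:Add3,r2:Mul2,r3:Add1,r4:Mul1
  c10: stall  regs: r0:Add2,r1:Add3,r2:Mul2,r3:Add1,r4:Mul1
  c11: stall  regs: r0:Add2,r1:Add3,r2:Mul2,r3:Add1,r4:Mul1
  c12: CDB Mul2=16; stall  regs: r0:Add2,r1:Add3,r2:16,r3:Add1,r4:Mul1
  c13: stall  regs: r0:Add2,r1:Add3,r2:16,r3:Add1,r4:Mul1
  c14: stall  regs: r0:Add2,r1:Add3,r2:16,r3:Add1,r4:Mul1
  c15: CDB Add2=13; issue ADD r3<-Add2  regs: r0:13,r1:Add3,r2:16,r3:Add2,r4:Mul1
  c16: -  regs: r0:13,r1:Add3,r2:16,r3:Add2,r4:Mul1
  c17: -  regs: r0:13,r1:Add3,r2:16,r3:Add2,r4:Mul1
  c18: CDB Add3=15  regs: r0:13,r1:15,r2:16,r3:Add2,r4:Mul1
  c19: CDB Mul1=208  regs: r0:13,r1:15,r2:16,r3:Add2,r4:208
  c20: -  regs: r0:13,r1:15,r2:16,r3:Add2,r4:208

STATUS = VALUE 208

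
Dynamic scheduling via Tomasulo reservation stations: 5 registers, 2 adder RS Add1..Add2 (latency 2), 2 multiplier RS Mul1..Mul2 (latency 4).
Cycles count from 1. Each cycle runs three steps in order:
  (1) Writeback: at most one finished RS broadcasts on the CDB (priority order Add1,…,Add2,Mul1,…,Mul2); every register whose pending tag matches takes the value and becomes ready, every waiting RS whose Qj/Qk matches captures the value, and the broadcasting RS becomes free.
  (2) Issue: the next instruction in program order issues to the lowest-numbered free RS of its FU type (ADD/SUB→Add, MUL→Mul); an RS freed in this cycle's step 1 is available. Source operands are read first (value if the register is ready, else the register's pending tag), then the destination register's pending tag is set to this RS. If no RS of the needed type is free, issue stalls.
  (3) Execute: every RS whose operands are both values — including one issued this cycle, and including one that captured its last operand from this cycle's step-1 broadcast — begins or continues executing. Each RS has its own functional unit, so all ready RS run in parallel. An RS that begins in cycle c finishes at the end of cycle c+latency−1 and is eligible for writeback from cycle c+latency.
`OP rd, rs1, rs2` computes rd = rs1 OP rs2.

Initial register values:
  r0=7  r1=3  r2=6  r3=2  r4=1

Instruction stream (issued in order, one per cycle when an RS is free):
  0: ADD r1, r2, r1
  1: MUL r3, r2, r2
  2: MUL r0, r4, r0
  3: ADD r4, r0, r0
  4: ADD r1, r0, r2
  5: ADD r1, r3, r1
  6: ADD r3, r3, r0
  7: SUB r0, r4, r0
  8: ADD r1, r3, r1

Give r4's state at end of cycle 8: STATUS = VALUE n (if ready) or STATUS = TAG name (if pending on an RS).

cycle 1: issue ADD r1<-Add1 // r0:7,r1:Add1,r2:6,r3:2,r4:1
cycle 2: issue MUL r3<-Mul1 // r0:7,r1:Add1,r2:6,r3:Mul1,r4:1
cycle 3: CDB Add1=9; issue MUL r0<-Mul2 // r0:Mul2,r1:9,r2:6,r3:Mul1,r4:1
cycle 4: issue ADD r4<-Add1 // r0:Mul2,r1:9,r2:6,r3:Mul1,r4:Add1
cycle 5: issue ADD r1<-Add2 // r0:Mul2,r1:Add2,r2:6,r3:Mul1,r4:Add1
cycle 6: CDB Mul1=36; stall // r0:Mul2,r1:Add2,r2:6,r3:36,r4:Add1
cycle 7: CDB Mul2=7; stall // r0:7,r1:Add2,r2:6,r3:36,r4:Add1
cycle 8: stall // r0:7,r1:Add2,r2:6,r3:36,r4:Add1

STATUS = TAG Add1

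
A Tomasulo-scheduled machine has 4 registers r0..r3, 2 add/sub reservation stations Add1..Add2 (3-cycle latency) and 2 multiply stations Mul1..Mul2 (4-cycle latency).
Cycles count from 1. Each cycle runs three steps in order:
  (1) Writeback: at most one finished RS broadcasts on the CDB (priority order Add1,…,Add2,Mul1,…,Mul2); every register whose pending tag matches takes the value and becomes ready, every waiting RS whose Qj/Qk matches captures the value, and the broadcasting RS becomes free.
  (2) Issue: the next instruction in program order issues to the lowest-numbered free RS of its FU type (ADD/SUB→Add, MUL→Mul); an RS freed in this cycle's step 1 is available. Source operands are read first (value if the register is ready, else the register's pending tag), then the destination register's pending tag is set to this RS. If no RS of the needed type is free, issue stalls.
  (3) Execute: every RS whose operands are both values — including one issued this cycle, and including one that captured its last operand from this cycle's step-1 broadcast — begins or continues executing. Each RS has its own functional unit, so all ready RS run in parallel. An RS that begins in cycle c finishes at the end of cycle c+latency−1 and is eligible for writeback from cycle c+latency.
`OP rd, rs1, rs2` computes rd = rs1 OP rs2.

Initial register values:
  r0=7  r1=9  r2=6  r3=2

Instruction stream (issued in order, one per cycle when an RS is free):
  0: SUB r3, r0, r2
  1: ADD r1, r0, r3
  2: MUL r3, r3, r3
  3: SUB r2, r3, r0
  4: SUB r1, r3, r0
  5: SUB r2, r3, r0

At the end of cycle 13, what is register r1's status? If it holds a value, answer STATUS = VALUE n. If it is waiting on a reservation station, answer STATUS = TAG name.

  c1: issue SUB r3<-Add1  regs: r0:7,r1:9,r2:6,r3:Add1
  c2: issue ADD r1<-Add2  regs: r0:7,r1:Add2,r2:6,r3:Add1
  c3: issue MUL r3<-Mul1  regs: r0:7,r1:Add2,r2:6,r3:Mul1
  c4: CDB Add1=1; issue SUB r2<-Add1  regs: r0:7,r1:Add2,r2:Add1,r3:Mul1
  c5: stall  regs: r0:7,r1:Add2,r2:Add1,r3:Mul1
  c6: stall  regs: r0:7,r1:Add2,r2:Add1,r3:Mul1
  c7: CDB Add2=8; issue SUB r1<-Add2  regs: r0:7,r1:Add2,r2:Add1,r3:Mul1
  c8: CDB Mul1=1; stall  regs: r0:7,r1:Add2,r2:Add1,r3:1
  c9: stall  regs: r0:7,r1:Add2,r2:Add1,r3:1
  c10: stall  regs: r0:7,r1:Add2,r2:Add1,r3:1
  c11: CDB Add1=-6; issue SUB r2<-Add1  regs: r0:7,r1:Add2,r2:Add1,r3:1
  c12: CDB Add2=-6  regs: r0:7,r1:-6,r2:Add1,r3:1
  c13: -  regs: r0:7,r1:-6,r2:Add1,r3:1

STATUS = VALUE -6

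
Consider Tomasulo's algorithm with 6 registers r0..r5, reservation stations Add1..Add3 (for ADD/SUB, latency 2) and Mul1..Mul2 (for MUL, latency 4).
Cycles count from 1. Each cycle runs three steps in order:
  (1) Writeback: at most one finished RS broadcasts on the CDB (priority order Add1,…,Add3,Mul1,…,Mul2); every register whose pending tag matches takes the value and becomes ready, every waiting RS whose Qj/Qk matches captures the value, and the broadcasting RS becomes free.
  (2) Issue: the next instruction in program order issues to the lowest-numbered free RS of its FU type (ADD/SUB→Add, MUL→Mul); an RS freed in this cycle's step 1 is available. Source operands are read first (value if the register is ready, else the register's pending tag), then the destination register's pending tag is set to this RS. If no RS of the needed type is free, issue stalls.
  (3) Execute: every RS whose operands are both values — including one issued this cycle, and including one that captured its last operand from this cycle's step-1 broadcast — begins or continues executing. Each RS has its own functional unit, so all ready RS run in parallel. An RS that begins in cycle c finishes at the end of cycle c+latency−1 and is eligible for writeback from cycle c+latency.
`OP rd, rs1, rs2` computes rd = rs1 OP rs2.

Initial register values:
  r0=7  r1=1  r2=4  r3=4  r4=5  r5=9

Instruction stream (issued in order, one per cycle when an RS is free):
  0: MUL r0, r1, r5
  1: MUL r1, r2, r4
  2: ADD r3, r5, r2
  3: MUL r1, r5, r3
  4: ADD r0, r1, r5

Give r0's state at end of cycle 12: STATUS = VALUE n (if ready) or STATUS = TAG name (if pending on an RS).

STATUS = VALUE 126

  c1: issue MUL r0<-Mul1  regs: r0:Mul1,r1:1,r2:4,r3:4,r4:5,r5:9
  c2: issue MUL r1<-Mul2  regs: r0:Mul1,r1:Mul2,r2:4,r3:4,r4:5,r5:9
  c3: issue ADD r3<-Add1  regs: r0:Mul1,r1:Mul2,r2:4,r3:Add1,r4:5,r5:9
  c4: stall  regs: r0:Mul1,r1:Mul2,r2:4,r3:Add1,r4:5,r5:9
  c5: CDB Add1=13; stall  regs: r0:Mul1,r1:Mul2,r2:4,r3:13,r4:5,r5:9
  c6: CDB Mul1=9; issue MUL r1<-Mul1  regs: r0:9,r1:Mul1,r2:4,r3:13,r4:5,r5:9
  c7: CDB Mul2=20; issue ADD r0<-Add1  regs: r0:Add1,r1:Mul1,r2:4,r3:13,r4:5,r5:9
  c8: -  regs: r0:Add1,r1:Mul1,r2:4,r3:13,r4:5,r5:9
  c9: -  regs: r0:Add1,r1:Mul1,r2:4,r3:13,r4:5,r5:9
  c10: CDB Mul1=117  regs: r0:Add1,r1:117,r2:4,r3:13,r4:5,r5:9
  c11: -  regs: r0:Add1,r1:117,r2:4,r3:13,r4:5,r5:9
  c12: CDB Add1=126  regs: r0:126,r1:117,r2:4,r3:13,r4:5,r5:9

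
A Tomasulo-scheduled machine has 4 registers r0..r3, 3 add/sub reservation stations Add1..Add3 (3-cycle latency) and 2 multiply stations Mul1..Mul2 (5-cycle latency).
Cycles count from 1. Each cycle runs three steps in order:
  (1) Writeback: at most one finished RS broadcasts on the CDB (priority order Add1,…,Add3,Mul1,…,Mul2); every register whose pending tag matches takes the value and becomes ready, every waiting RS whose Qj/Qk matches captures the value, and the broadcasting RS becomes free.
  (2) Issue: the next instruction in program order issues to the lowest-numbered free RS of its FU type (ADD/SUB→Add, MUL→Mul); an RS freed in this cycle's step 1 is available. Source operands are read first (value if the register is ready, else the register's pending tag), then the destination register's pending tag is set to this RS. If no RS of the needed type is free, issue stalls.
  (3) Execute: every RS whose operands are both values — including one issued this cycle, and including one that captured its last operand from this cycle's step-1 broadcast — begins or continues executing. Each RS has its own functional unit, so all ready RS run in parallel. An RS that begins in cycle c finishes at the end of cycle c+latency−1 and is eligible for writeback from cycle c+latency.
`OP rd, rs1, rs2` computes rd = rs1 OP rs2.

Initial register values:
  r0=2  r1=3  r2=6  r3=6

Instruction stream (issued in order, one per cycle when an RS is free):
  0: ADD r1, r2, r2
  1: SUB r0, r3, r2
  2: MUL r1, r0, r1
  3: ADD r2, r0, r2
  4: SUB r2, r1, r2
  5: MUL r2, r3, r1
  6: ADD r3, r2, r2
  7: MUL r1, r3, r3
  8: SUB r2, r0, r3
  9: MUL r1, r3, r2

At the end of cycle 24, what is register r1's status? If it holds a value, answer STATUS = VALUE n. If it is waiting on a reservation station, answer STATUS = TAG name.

STATUS = TAG Mul2

cycle 1: issue ADD r1<-Add1 // r0:2,r1:Add1,r2:6,r3:6
cycle 2: issue SUB r0<-Add2 // r0:Add2,r1:Add1,r2:6,r3:6
cycle 3: issue MUL r1<-Mul1 // r0:Add2,r1:Mul1,r2:6,r3:6
cycle 4: CDB Add1=12; issue ADD r2<-Add1 // r0:Add2,r1:Mul1,r2:Add1,r3:6
cycle 5: CDB Add2=0; issue SUB r2<-Add2 // r0:0,r1:Mul1,r2:Add2,r3:6
cycle 6: issue MUL r2<-Mul2 // r0:0,r1:Mul1,r2:Mul2,r3:6
cycle 7: issue ADD r3<-Add3 // r0:0,r1:Mul1,r2:Mul2,r3:Add3
cycle 8: CDB Add1=6; stall // r0:0,r1:Mul1,r2:Mul2,r3:Add3
cycle 9: stall // r0:0,r1:Mul1,r2:Mul2,r3:Add3
cycle 10: CDB Mul1=0; issue MUL r1<-Mul1 // r0:0,r1:Mul1,r2:Mul2,r3:Add3
cycle 11: issue SUB r2<-Add1 // r0:0,r1:Mul1,r2:Add1,r3:Add3
cycle 12: stall // r0:0,r1:Mul1,r2:Add1,r3:Add3
cycle 13: CDB Add2=-6; stall // r0:0,r1:Mul1,r2:Add1,r3:Add3
cycle 14: stall // r0:0,r1:Mul1,r2:Add1,r3:Add3
cycle 15: CDB Mul2=0; issue MUL r1<-Mul2 // r0:0,r1:Mul2,r2:Add1,r3:Add3
cycle 16: - // r0:0,r1:Mul2,r2:Add1,r3:Add3
cycle 17: - // r0:0,r1:Mul2,r2:Add1,r3:Add3
cycle 18: CDB Add3=0 // r0:0,r1:Mul2,r2:Add1,r3:0
cycle 19: - // r0:0,r1:Mul2,r2:Add1,r3:0
cycle 20: - // r0:0,r1:Mul2,r2:Add1,r3:0
cycle 21: CDB Add1=0 // r0:0,r1:Mul2,r2:0,r3:0
cycle 22: - // r0:0,r1:Mul2,r2:0,r3:0
cycle 23: CDB Mul1=0 // r0:0,r1:Mul2,r2:0,r3:0
cycle 24: - // r0:0,r1:Mul2,r2:0,r3:0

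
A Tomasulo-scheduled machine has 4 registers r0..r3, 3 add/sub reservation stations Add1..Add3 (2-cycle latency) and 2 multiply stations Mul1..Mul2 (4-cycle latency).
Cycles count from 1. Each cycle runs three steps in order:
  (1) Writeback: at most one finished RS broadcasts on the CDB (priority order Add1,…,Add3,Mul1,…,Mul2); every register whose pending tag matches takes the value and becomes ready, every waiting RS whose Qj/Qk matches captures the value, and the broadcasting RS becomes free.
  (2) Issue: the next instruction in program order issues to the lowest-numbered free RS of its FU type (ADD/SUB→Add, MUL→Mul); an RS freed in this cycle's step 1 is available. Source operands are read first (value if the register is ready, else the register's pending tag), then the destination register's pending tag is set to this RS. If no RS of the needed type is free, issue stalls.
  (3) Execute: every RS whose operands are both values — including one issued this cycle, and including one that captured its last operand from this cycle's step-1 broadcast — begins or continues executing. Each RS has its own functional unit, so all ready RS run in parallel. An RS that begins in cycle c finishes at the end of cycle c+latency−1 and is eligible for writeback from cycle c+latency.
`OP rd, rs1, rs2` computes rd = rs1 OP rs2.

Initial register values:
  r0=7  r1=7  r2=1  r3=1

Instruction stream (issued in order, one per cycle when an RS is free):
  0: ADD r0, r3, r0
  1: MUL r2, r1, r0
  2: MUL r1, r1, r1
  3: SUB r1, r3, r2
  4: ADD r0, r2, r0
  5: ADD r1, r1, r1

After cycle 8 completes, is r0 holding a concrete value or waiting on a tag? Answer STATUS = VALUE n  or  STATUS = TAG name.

STATUS = TAG Add2

cycle 1: issue ADD r0<-Add1 // r0:Add1,r1:7,r2:1,r3:1
cycle 2: issue MUL r2<-Mul1 // r0:Add1,r1:7,r2:Mul1,r3:1
cycle 3: CDB Add1=8; issue MUL r1<-Mul2 // r0:8,r1:Mul2,r2:Mul1,r3:1
cycle 4: issue SUB r1<-Add1 // r0:8,r1:Add1,r2:Mul1,r3:1
cycle 5: issue ADD r0<-Add2 // r0:Add2,r1:Add1,r2:Mul1,r3:1
cycle 6: issue ADD r1<-Add3 // r0:Add2,r1:Add3,r2:Mul1,r3:1
cycle 7: CDB Mul1=56 // r0:Add2,r1:Add3,r2:56,r3:1
cycle 8: CDB Mul2=49 // r0:Add2,r1:Add3,r2:56,r3:1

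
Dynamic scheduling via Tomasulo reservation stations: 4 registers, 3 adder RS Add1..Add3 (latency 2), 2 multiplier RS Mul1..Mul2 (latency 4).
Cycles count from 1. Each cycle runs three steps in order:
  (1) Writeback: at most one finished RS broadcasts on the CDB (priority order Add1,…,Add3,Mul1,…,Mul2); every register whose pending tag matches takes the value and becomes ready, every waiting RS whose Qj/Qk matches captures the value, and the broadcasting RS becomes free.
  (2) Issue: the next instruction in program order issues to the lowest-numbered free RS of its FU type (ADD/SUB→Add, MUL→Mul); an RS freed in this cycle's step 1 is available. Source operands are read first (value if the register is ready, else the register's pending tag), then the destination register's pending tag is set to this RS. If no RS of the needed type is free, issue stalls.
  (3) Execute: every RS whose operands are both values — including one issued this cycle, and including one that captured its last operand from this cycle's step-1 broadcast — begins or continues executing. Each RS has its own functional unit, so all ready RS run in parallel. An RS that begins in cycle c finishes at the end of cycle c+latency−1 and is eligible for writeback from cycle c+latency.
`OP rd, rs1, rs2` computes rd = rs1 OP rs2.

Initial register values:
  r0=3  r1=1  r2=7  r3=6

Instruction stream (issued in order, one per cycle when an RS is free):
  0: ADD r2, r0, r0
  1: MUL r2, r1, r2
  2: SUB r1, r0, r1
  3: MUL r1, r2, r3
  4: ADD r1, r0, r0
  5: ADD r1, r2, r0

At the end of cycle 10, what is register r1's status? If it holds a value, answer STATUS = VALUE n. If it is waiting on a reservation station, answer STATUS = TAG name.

STATUS = VALUE 9

  c1: issue ADD r2<-Add1  regs: r0:3,r1:1,r2:Add1,r3:6
  c2: issue MUL r2<-Mul1  regs: r0:3,r1:1,r2:Mul1,r3:6
  c3: CDB Add1=6; issue SUB r1<-Add1  regs: r0:3,r1:Add1,r2:Mul1,r3:6
  c4: issue MUL r1<-Mul2  regs: r0:3,r1:Mul2,r2:Mul1,r3:6
  c5: CDB Add1=2; issue ADD r1<-Add1  regs: r0:3,r1:Add1,r2:Mul1,r3:6
  c6: issue ADD r1<-Add2  regs: r0:3,r1:Add2,r2:Mul1,r3:6
  c7: CDB Add1=6  regs: r0:3,r1:Add2,r2:Mul1,r3:6
  c8: CDB Mul1=6  regs: r0:3,r1:Add2,r2:6,r3:6
  c9: -  regs: r0:3,r1:Add2,r2:6,r3:6
  c10: CDB Add2=9  regs: r0:3,r1:9,r2:6,r3:6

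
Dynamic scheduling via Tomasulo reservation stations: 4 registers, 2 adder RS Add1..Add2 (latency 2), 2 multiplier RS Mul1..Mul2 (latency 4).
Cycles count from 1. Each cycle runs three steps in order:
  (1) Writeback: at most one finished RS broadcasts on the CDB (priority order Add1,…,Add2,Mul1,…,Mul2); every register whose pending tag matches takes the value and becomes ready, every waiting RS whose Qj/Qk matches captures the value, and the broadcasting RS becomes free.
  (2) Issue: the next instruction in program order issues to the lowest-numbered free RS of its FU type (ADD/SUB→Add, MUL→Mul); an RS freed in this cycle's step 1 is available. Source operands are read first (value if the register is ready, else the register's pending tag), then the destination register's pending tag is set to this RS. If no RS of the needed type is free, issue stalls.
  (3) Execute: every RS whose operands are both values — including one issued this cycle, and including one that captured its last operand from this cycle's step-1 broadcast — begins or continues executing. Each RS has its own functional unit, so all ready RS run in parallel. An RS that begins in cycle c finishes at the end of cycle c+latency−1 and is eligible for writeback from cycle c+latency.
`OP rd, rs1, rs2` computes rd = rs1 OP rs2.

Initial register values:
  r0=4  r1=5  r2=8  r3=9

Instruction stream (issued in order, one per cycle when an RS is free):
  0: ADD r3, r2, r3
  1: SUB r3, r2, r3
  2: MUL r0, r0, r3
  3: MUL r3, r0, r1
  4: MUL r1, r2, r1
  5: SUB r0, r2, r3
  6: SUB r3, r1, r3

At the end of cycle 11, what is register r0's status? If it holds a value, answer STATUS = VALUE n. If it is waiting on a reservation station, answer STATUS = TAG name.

STATUS = TAG Add1

cycle 1: issue ADD r3<-Add1 // r0:4,r1:5,r2:8,r3:Add1
cycle 2: issue SUB r3<-Add2 // r0:4,r1:5,r2:8,r3:Add2
cycle 3: CDB Add1=17; issue MUL r0<-Mul1 // r0:Mul1,r1:5,r2:8,r3:Add2
cycle 4: issue MUL r3<-Mul2 // r0:Mul1,r1:5,r2:8,r3:Mul2
cycle 5: CDB Add2=-9; stall // r0:Mul1,r1:5,r2:8,r3:Mul2
cycle 6: stall // r0:Mul1,r1:5,r2:8,r3:Mul2
cycle 7: stall // r0:Mul1,r1:5,r2:8,r3:Mul2
cycle 8: stall // r0:Mul1,r1:5,r2:8,r3:Mul2
cycle 9: CDB Mul1=-36; issue MUL r1<-Mul1 // r0:-36,r1:Mul1,r2:8,r3:Mul2
cycle 10: issue SUB r0<-Add1 // r0:Add1,r1:Mul1,r2:8,r3:Mul2
cycle 11: issue SUB r3<-Add2 // r0:Add1,r1:Mul1,r2:8,r3:Add2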